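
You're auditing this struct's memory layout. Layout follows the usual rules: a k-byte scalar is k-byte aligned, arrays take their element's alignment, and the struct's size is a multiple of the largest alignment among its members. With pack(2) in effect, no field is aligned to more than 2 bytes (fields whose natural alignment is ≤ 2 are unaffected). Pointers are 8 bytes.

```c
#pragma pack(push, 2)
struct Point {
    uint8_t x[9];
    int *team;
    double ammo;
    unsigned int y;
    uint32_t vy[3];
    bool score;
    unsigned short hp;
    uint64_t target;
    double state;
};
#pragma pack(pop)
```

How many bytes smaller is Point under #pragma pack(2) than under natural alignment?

10

natural layout:
  0..9  x  (9B, 1-aligned)
  9..16  -- padding (7B)
  16..24  team  (8B, 8-aligned)
  24..32  ammo  (8B, 8-aligned)
  32..36  y  (4B, 4-aligned)
  36..48  vy  (12B, 4-aligned)
  48..49  score  (1B, 1-aligned)
  49..50  -- padding (1B)
  50..52  hp  (2B, 2-aligned)
  52..56  -- padding (4B)
  56..64  target  (8B, 8-aligned)
  64..72  state  (8B, 8-aligned)
  sizeof = 72, alignof = 8
packed(2) layout:
  0..9  x  (9B, 1-aligned)
  9..10  -- padding (1B)
  10..18  team  (8B, 2-aligned)
  18..26  ammo  (8B, 2-aligned)
  26..30  y  (4B, 2-aligned)
  30..42  vy  (12B, 2-aligned)
  42..43  score  (1B, 1-aligned)
  43..44  -- padding (1B)
  44..46  hp  (2B, 2-aligned)
  46..54  target  (8B, 2-aligned)
  54..62  state  (8B, 2-aligned)
  sizeof = 62, alignof = 2
72 − 62 = 10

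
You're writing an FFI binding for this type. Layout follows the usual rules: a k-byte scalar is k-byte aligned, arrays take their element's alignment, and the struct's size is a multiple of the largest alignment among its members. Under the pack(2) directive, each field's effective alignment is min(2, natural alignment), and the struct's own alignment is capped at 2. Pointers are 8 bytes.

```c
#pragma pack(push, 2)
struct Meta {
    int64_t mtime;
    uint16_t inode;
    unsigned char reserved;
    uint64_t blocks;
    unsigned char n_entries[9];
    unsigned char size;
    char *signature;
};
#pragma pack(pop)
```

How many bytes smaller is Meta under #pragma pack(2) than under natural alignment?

natural layout:
  @0: mtime [8B, align 8] → 8
  @8: inode [2B, align 2] → 10
  @10: reserved [1B, align 1] → 11
  +5 pad (align 8)
  @16: blocks [8B, align 8] → 24
  @24: n_entries [9B, align 1] → 33
  @33: size [1B, align 1] → 34
  +6 pad (align 8)
  @40: signature [8B, align 8] → 48
  size 48, align 8
packed(2) layout:
  @0: mtime [8B, align 2] → 8
  @8: inode [2B, align 2] → 10
  @10: reserved [1B, align 1] → 11
  +1 pad (align 2)
  @12: blocks [8B, align 2] → 20
  @20: n_entries [9B, align 1] → 29
  @29: size [1B, align 1] → 30
  @30: signature [8B, align 2] → 38
  size 38, align 2
48 − 38 = 10

10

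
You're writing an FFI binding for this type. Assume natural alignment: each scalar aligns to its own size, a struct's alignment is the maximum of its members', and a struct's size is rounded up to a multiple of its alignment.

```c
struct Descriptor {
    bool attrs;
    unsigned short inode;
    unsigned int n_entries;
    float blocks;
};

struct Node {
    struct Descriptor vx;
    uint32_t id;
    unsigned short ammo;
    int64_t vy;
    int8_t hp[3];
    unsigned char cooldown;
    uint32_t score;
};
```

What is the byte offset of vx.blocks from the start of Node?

Descriptor: attrs at 0 (size 1, align 1) → ends 1; pad 1 to align 2 for inode; inode at 2 (size 2, align 2) → ends 4; n_entries at 4 (size 4, align 4) → ends 8; blocks at 8 (size 4, align 4) → ends 12; total 12 bytes, alignment 4
vx at 0 (size 12, align 4) → ends 12
within Descriptor: blocks at 8
0 + 8 = 8

8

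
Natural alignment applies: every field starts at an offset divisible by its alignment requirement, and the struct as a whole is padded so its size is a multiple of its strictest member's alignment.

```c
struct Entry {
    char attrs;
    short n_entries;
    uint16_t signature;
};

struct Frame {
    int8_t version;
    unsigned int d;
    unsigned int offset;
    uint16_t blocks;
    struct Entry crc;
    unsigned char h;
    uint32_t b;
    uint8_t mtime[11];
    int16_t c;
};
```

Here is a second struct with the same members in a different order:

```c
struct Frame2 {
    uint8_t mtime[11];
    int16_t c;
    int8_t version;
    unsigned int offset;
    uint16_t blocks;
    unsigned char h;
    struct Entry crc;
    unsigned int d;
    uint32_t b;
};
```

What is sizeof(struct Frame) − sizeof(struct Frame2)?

4

Entry: @0: attrs [1B, align 1] → 1; +1 pad (align 2); @2: n_entries [2B, align 2] → 4; @4: signature [2B, align 2] → 6; size 6, align 2
@0: version [1B, align 1] → 1
+3 pad (align 4)
@4: d [4B, align 4] → 8
@8: offset [4B, align 4] → 12
@12: blocks [2B, align 2] → 14
@14: crc [6B, align 2] → 20
@20: h [1B, align 1] → 21
+3 pad (align 4)
@24: b [4B, align 4] → 28
@28: mtime [11B, align 1] → 39
+1 pad (align 2)
@40: c [2B, align 2] → 42
+2 tail pad (align 4)
size 44, align 4
— Frame2 —
@0: mtime [11B, align 1] → 11
+1 pad (align 2)
@12: c [2B, align 2] → 14
@14: version [1B, align 1] → 15
+1 pad (align 4)
@16: offset [4B, align 4] → 20
@20: blocks [2B, align 2] → 22
@22: h [1B, align 1] → 23
+1 pad (align 2)
@24: crc [6B, align 2] → 30
+2 pad (align 4)
@32: d [4B, align 4] → 36
@36: b [4B, align 4] → 40
size 40, align 4
44 − 40 = 4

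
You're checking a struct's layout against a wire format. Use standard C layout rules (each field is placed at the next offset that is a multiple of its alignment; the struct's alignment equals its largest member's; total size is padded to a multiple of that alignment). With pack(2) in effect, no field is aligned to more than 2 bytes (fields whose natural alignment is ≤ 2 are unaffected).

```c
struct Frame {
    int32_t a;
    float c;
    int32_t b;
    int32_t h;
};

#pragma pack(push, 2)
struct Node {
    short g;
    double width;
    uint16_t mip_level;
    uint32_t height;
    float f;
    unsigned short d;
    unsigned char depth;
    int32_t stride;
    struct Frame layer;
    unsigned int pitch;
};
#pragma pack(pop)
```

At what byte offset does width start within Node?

2

Frame: @0: a [4B, align 4] → 4; @4: c [4B, align 4] → 8; @8: b [4B, align 4] → 12; @12: h [4B, align 4] → 16; size 16, align 4
@0: g [2B, align 2] → 2
@2: width [8B, align 2] → 10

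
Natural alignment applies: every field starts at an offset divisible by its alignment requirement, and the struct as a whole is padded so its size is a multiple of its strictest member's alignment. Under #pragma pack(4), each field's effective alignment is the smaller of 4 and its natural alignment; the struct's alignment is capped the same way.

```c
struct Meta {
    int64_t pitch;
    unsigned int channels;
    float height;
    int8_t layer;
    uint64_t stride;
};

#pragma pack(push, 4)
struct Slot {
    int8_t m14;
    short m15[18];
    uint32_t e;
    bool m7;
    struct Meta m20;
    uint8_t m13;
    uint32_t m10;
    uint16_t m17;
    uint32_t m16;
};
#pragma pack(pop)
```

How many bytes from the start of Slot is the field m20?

48

Meta: pitch at 0 (size 8, align 8) → ends 8; channels at 8 (size 4, align 4) → ends 12; height at 12 (size 4, align 4) → ends 16; layer at 16 (size 1, align 1) → ends 17; pad 7 to align 8 for stride; stride at 24 (size 8, align 8) → ends 32; total 32 bytes, alignment 8
m14 at 0 (size 1, align 1) → ends 1
pad 1 to align 2 for m15
m15 at 2 (size 36, align 2) → ends 38
pad 2 to align 4 for e
e at 40 (size 4, align 4) → ends 44
m7 at 44 (size 1, align 1) → ends 45
pad 3 to align 4 for m20
m20 at 48 (size 32, align 4) → ends 80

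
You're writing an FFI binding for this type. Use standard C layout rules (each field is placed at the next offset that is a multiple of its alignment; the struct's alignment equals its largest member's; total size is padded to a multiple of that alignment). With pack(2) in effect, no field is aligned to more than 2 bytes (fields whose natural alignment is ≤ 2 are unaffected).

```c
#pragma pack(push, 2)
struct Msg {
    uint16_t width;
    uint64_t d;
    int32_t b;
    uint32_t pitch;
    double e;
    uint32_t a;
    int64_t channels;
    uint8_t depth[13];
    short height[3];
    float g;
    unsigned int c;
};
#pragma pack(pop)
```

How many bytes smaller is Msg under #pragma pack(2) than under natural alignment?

14

natural layout:
  0..2  width  (2B, 2-aligned)
  2..8  -- padding (6B)
  8..16  d  (8B, 8-aligned)
  16..20  b  (4B, 4-aligned)
  20..24  pitch  (4B, 4-aligned)
  24..32  e  (8B, 8-aligned)
  32..36  a  (4B, 4-aligned)
  36..40  -- padding (4B)
  40..48  channels  (8B, 8-aligned)
  48..61  depth  (13B, 1-aligned)
  61..62  -- padding (1B)
  62..68  height  (6B, 2-aligned)
  68..72  g  (4B, 4-aligned)
  72..76  c  (4B, 4-aligned)
  76..80  -- tail padding (4B)
  sizeof = 80, alignof = 8
packed(2) layout:
  0..2  width  (2B, 2-aligned)
  2..10  d  (8B, 2-aligned)
  10..14  b  (4B, 2-aligned)
  14..18  pitch  (4B, 2-aligned)
  18..26  e  (8B, 2-aligned)
  26..30  a  (4B, 2-aligned)
  30..38  channels  (8B, 2-aligned)
  38..51  depth  (13B, 1-aligned)
  51..52  -- padding (1B)
  52..58  height  (6B, 2-aligned)
  58..62  g  (4B, 2-aligned)
  62..66  c  (4B, 2-aligned)
  sizeof = 66, alignof = 2
80 − 66 = 14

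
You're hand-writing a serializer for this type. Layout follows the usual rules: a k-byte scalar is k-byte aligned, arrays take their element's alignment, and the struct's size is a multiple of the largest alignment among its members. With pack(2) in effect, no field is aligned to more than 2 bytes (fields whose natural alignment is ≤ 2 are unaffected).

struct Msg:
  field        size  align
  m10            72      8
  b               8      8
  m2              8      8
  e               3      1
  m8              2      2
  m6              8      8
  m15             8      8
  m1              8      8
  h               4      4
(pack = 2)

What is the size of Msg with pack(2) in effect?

122

0..72  m10  (72B, 2-aligned)
72..80  b  (8B, 2-aligned)
80..88  m2  (8B, 2-aligned)
88..91  e  (3B, 1-aligned)
91..92  -- padding (1B)
92..94  m8  (2B, 2-aligned)
94..102  m6  (8B, 2-aligned)
102..110  m15  (8B, 2-aligned)
110..118  m1  (8B, 2-aligned)
118..122  h  (4B, 2-aligned)
sizeof = 122, alignof = 2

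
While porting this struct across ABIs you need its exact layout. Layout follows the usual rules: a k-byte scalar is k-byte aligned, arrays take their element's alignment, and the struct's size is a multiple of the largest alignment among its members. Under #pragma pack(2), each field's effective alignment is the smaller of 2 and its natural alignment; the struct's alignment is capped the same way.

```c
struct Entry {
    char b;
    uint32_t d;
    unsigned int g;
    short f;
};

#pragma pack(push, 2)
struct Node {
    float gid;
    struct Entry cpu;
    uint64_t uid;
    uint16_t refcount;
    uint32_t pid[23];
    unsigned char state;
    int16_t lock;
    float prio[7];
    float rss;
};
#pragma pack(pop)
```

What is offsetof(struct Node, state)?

Entry: 0..1  b  (1B, 1-aligned); 1..4  -- padding (3B); 4..8  d  (4B, 4-aligned); 8..12  g  (4B, 4-aligned); 12..14  f  (2B, 2-aligned); 14..16  -- tail padding (2B); sizeof = 16, alignof = 4
0..4  gid  (4B, 2-aligned)
4..20  cpu  (16B, 2-aligned)
20..28  uid  (8B, 2-aligned)
28..30  refcount  (2B, 2-aligned)
30..122  pid  (92B, 2-aligned)
122..123  state  (1B, 1-aligned)

122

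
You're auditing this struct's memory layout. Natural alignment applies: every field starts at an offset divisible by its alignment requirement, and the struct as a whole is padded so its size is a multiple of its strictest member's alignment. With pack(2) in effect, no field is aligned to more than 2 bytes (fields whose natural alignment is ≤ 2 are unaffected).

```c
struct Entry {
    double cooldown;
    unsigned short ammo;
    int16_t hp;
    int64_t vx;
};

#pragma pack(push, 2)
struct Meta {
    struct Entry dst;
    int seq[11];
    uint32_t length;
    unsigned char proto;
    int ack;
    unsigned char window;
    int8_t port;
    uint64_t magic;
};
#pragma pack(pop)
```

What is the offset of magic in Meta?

80

Entry: @0: cooldown [8B, align 8] → 8; @8: ammo [2B, align 2] → 10; @10: hp [2B, align 2] → 12; +4 pad (align 8); @16: vx [8B, align 8] → 24; size 24, align 8
@0: dst [24B, align 2] → 24
@24: seq [44B, align 2] → 68
@68: length [4B, align 2] → 72
@72: proto [1B, align 1] → 73
+1 pad (align 2)
@74: ack [4B, align 2] → 78
@78: window [1B, align 1] → 79
@79: port [1B, align 1] → 80
@80: magic [8B, align 2] → 88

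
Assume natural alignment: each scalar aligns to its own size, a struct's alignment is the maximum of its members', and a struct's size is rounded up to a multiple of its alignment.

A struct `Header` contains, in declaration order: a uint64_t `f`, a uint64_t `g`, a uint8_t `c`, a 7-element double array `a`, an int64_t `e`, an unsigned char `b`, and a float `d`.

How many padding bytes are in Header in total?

@0: f [8B, align 8] → 8
@8: g [8B, align 8] → 16
@16: c [1B, align 1] → 17
+7 pad (align 8)
@24: a [56B, align 8] → 80
@80: e [8B, align 8] → 88
@88: b [1B, align 1] → 89
+3 pad (align 4)
@92: d [4B, align 4] → 96
size 96, align 8
data bytes 86, size 96 → padding 10

10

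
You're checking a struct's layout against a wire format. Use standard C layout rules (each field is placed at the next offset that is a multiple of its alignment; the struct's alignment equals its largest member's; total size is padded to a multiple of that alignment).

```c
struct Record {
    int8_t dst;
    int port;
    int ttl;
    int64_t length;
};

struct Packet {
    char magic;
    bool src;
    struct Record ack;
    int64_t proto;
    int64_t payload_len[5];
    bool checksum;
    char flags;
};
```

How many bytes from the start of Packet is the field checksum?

80

Record: dst at 0 (size 1, align 1) → ends 1; pad 3 to align 4 for port; port at 4 (size 4, align 4) → ends 8; ttl at 8 (size 4, align 4) → ends 12; pad 4 to align 8 for length; length at 16 (size 8, align 8) → ends 24; total 24 bytes, alignment 8
magic at 0 (size 1, align 1) → ends 1
src at 1 (size 1, align 1) → ends 2
pad 6 to align 8 for ack
ack at 8 (size 24, align 8) → ends 32
proto at 32 (size 8, align 8) → ends 40
payload_len at 40 (size 40, align 8) → ends 80
checksum at 80 (size 1, align 1) → ends 81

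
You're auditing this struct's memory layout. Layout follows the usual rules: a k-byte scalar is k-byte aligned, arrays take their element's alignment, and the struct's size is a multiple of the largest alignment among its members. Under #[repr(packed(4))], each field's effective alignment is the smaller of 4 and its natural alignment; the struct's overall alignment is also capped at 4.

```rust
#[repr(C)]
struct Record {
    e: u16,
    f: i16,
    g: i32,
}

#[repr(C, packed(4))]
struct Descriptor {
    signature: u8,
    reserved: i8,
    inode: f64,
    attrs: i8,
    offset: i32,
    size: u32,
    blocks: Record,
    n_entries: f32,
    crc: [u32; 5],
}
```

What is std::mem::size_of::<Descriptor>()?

56 bytes

Record: e at 0 (size 2, align 2) → ends 2; f at 2 (size 2, align 2) → ends 4; g at 4 (size 4, align 4) → ends 8; total 8 bytes, alignment 4
signature at 0 (size 1, align 1) → ends 1
reserved at 1 (size 1, align 1) → ends 2
pad 2 to align 4 for inode
inode at 4 (size 8, align 4) → ends 12
attrs at 12 (size 1, align 1) → ends 13
pad 3 to align 4 for offset
offset at 16 (size 4, align 4) → ends 20
size at 20 (size 4, align 4) → ends 24
blocks at 24 (size 8, align 4) → ends 32
n_entries at 32 (size 4, align 4) → ends 36
crc at 36 (size 20, align 4) → ends 56
total 56 bytes, alignment 4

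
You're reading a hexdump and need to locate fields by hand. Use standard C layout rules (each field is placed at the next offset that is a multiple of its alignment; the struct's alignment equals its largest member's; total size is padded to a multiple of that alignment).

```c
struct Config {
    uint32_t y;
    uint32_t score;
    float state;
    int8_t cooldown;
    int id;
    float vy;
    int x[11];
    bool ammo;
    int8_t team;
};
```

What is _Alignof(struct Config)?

member alignments: y=4, score=4, state=4, cooldown=1, id=4, vy=4, x=4, ammo=1, team=1
max = 4

4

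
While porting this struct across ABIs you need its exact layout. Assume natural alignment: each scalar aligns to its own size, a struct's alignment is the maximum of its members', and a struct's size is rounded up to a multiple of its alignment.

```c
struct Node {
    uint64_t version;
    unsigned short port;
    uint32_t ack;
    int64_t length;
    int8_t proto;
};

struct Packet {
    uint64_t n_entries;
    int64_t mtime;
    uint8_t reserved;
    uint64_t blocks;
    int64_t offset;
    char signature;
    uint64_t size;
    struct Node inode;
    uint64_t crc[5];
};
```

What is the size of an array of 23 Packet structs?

2944

Node: 0..8  version  (8B, 8-aligned); 8..10  port  (2B, 2-aligned); 10..12  -- padding (2B); 12..16  ack  (4B, 4-aligned); 16..24  length  (8B, 8-aligned); 24..25  proto  (1B, 1-aligned); 25..32  -- tail padding (7B); sizeof = 32, alignof = 8
0..8  n_entries  (8B, 8-aligned)
8..16  mtime  (8B, 8-aligned)
16..17  reserved  (1B, 1-aligned)
17..24  -- padding (7B)
24..32  blocks  (8B, 8-aligned)
32..40  offset  (8B, 8-aligned)
40..41  signature  (1B, 1-aligned)
41..48  -- padding (7B)
48..56  size  (8B, 8-aligned)
56..88  inode  (32B, 8-aligned)
88..128  crc  (40B, 8-aligned)
sizeof = 128, alignof = 8
array of 23: 23 × 128 = 2944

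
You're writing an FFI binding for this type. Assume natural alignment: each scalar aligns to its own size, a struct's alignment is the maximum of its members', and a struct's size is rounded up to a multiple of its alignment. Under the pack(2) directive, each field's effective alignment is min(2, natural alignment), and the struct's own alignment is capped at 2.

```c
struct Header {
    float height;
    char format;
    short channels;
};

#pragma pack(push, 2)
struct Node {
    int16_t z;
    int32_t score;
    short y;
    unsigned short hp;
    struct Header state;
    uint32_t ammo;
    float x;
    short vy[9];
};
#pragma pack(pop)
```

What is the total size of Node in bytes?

44

Header: 0..4  height  (4B, 4-aligned); 4..5  format  (1B, 1-aligned); 5..6  -- padding (1B); 6..8  channels  (2B, 2-aligned); sizeof = 8, alignof = 4
0..2  z  (2B, 2-aligned)
2..6  score  (4B, 2-aligned)
6..8  y  (2B, 2-aligned)
8..10  hp  (2B, 2-aligned)
10..18  state  (8B, 2-aligned)
18..22  ammo  (4B, 2-aligned)
22..26  x  (4B, 2-aligned)
26..44  vy  (18B, 2-aligned)
sizeof = 44, alignof = 2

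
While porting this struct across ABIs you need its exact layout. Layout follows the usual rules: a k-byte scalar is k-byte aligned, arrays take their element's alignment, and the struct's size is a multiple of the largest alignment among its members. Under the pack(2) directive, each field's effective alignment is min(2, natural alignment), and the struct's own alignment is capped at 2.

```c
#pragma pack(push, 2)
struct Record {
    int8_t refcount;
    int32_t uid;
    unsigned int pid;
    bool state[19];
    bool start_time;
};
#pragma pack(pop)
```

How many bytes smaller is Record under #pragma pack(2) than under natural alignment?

natural layout:
  @0: refcount [1B, align 1] → 1
  +3 pad (align 4)
  @4: uid [4B, align 4] → 8
  @8: pid [4B, align 4] → 12
  @12: state [19B, align 1] → 31
  @31: start_time [1B, align 1] → 32
  size 32, align 4
packed(2) layout:
  @0: refcount [1B, align 1] → 1
  +1 pad (align 2)
  @2: uid [4B, align 2] → 6
  @6: pid [4B, align 2] → 10
  @10: state [19B, align 1] → 29
  @29: start_time [1B, align 1] → 30
  size 30, align 2
32 − 30 = 2

2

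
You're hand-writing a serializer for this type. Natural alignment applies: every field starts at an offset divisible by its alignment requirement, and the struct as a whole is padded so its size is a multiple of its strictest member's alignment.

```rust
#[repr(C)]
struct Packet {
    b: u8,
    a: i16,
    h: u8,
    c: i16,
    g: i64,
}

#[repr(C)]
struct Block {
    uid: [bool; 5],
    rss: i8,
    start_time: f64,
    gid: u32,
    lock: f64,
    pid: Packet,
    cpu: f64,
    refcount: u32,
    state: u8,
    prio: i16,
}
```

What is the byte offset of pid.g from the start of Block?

Packet: 0..1  b  (1B, 1-aligned); 1..2  -- padding (1B); 2..4  a  (2B, 2-aligned); 4..5  h  (1B, 1-aligned); 5..6  -- padding (1B); 6..8  c  (2B, 2-aligned); 8..16  g  (8B, 8-aligned); sizeof = 16, alignof = 8
0..5  uid  (5B, 1-aligned)
5..6  rss  (1B, 1-aligned)
6..8  -- padding (2B)
8..16  start_time  (8B, 8-aligned)
16..20  gid  (4B, 4-aligned)
20..24  -- padding (4B)
24..32  lock  (8B, 8-aligned)
32..48  pid  (16B, 8-aligned)
within Packet: g at 8
32 + 8 = 40

40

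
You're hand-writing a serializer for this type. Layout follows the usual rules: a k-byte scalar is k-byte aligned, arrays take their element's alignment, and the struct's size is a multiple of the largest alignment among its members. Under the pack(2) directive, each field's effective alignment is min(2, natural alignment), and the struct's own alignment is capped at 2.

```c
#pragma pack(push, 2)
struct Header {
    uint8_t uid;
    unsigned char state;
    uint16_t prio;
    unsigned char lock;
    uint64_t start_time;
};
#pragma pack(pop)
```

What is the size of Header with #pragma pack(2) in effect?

@0: uid [1B, align 1] → 1
@1: state [1B, align 1] → 2
@2: prio [2B, align 2] → 4
@4: lock [1B, align 1] → 5
+1 pad (align 2)
@6: start_time [8B, align 2] → 14
size 14, align 2

14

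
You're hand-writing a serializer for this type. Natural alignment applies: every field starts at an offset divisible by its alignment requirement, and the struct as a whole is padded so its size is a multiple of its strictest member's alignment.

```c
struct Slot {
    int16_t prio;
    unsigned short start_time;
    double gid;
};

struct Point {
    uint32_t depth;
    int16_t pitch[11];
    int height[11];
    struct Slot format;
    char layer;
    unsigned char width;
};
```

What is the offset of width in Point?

Slot: @0: prio [2B, align 2] → 2; @2: start_time [2B, align 2] → 4; +4 pad (align 8); @8: gid [8B, align 8] → 16; size 16, align 8
@0: depth [4B, align 4] → 4
@4: pitch [22B, align 2] → 26
+2 pad (align 4)
@28: height [44B, align 4] → 72
@72: format [16B, align 8] → 88
@88: layer [1B, align 1] → 89
@89: width [1B, align 1] → 90

89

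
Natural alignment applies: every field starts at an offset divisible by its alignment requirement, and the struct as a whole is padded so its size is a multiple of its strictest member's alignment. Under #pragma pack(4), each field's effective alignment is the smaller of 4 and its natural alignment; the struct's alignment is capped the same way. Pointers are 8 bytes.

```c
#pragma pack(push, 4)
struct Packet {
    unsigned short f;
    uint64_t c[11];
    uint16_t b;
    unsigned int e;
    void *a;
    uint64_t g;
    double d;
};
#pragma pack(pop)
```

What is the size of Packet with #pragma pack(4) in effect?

124

0..2  f  (2B, 2-aligned)
2..4  -- padding (2B)
4..92  c  (88B, 4-aligned)
92..94  b  (2B, 2-aligned)
94..96  -- padding (2B)
96..100  e  (4B, 4-aligned)
100..108  a  (8B, 4-aligned)
108..116  g  (8B, 4-aligned)
116..124  d  (8B, 4-aligned)
sizeof = 124, alignof = 4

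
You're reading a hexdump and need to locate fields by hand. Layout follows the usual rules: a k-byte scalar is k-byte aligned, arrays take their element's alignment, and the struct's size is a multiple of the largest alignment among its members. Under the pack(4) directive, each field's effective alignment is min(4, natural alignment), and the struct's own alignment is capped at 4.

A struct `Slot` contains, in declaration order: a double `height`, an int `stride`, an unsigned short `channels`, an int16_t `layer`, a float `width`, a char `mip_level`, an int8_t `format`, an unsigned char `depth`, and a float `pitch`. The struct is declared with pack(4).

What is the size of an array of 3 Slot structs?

84

@0: height [8B, align 4] → 8
@8: stride [4B, align 4] → 12
@12: channels [2B, align 2] → 14
@14: layer [2B, align 2] → 16
@16: width [4B, align 4] → 20
@20: mip_level [1B, align 1] → 21
@21: format [1B, align 1] → 22
@22: depth [1B, align 1] → 23
+1 pad (align 4)
@24: pitch [4B, align 4] → 28
size 28, align 4
array of 3: 3 × 28 = 84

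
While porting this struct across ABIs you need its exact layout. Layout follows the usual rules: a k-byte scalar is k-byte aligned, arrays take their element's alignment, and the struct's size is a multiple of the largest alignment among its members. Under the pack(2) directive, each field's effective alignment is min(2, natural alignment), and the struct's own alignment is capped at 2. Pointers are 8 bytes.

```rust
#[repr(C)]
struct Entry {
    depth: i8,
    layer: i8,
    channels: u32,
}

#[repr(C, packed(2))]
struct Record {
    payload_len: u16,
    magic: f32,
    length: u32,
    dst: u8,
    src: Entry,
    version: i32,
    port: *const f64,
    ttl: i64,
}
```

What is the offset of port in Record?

24

Entry: depth at 0 (size 1, align 1) → ends 1; layer at 1 (size 1, align 1) → ends 2; pad 2 to align 4 for channels; channels at 4 (size 4, align 4) → ends 8; total 8 bytes, alignment 4
payload_len at 0 (size 2, align 2) → ends 2
magic at 2 (size 4, align 2) → ends 6
length at 6 (size 4, align 2) → ends 10
dst at 10 (size 1, align 1) → ends 11
pad 1 to align 2 for src
src at 12 (size 8, align 2) → ends 20
version at 20 (size 4, align 2) → ends 24
port at 24 (size 8, align 2) → ends 32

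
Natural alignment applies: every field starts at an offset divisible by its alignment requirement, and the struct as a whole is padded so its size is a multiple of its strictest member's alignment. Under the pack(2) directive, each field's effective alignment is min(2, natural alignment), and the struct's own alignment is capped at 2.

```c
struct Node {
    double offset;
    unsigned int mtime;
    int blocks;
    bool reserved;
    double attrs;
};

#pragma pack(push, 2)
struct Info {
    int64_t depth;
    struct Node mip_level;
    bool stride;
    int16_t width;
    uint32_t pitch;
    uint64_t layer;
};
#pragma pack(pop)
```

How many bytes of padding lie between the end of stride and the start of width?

Node: offset at 0 (size 8, align 8) → ends 8; mtime at 8 (size 4, align 4) → ends 12; blocks at 12 (size 4, align 4) → ends 16; reserved at 16 (size 1, align 1) → ends 17; pad 7 to align 8 for attrs; attrs at 24 (size 8, align 8) → ends 32; total 32 bytes, alignment 8
depth at 0 (size 8, align 2) → ends 8
mip_level at 8 (size 32, align 2) → ends 40
stride at 40 (size 1, align 1) → ends 41
pad 1 to align 2 for width
width at 42 (size 2, align 2) → ends 44

1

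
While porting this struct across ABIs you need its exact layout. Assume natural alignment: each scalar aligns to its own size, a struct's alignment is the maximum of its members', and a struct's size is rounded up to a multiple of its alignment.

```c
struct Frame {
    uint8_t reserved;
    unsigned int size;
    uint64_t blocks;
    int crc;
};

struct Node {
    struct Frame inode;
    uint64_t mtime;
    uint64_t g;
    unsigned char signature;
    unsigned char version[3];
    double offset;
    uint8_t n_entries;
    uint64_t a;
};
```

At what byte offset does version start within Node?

Frame: reserved at 0 (size 1, align 1) → ends 1; pad 3 to align 4 for size; size at 4 (size 4, align 4) → ends 8; blocks at 8 (size 8, align 8) → ends 16; crc at 16 (size 4, align 4) → ends 20; tail pad 4 to reach multiple of 8; total 24 bytes, alignment 8
inode at 0 (size 24, align 8) → ends 24
mtime at 24 (size 8, align 8) → ends 32
g at 32 (size 8, align 8) → ends 40
signature at 40 (size 1, align 1) → ends 41
version at 41 (size 3, align 1) → ends 44

41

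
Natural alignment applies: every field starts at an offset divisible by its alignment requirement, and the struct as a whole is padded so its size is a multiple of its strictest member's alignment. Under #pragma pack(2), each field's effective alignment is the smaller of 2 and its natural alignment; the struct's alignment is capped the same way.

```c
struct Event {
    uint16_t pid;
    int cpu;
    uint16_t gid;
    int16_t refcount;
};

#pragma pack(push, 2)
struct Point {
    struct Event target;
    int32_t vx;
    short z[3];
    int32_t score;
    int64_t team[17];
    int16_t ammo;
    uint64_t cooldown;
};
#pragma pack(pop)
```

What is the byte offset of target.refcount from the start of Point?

Event: pid at 0 (size 2, align 2) → ends 2; pad 2 to align 4 for cpu; cpu at 4 (size 4, align 4) → ends 8; gid at 8 (size 2, align 2) → ends 10; refcount at 10 (size 2, align 2) → ends 12; total 12 bytes, alignment 4
target at 0 (size 12, align 2) → ends 12
within Event: refcount at 10
0 + 10 = 10

10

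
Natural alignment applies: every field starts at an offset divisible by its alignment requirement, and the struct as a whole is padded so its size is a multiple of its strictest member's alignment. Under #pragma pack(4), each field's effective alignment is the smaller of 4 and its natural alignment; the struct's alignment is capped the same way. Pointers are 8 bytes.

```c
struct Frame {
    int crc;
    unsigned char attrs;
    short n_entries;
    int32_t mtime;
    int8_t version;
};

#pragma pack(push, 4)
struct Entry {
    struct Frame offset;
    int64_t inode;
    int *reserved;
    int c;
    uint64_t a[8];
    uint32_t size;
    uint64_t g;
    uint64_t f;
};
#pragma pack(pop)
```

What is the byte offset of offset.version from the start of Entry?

Frame: @0: crc [4B, align 4] → 4; @4: attrs [1B, align 1] → 5; +1 pad (align 2); @6: n_entries [2B, align 2] → 8; @8: mtime [4B, align 4] → 12; @12: version [1B, align 1] → 13; +3 tail pad (align 4); size 16, align 4
@0: offset [16B, align 4] → 16
within Frame: version at 12
0 + 12 = 12

12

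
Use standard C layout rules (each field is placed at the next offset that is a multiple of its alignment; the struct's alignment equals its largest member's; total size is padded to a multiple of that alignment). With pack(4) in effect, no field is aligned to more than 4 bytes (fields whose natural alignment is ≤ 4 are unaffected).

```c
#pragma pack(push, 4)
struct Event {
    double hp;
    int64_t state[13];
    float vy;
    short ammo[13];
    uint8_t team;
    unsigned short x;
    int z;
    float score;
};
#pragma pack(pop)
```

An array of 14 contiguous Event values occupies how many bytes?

2184

@0: hp [8B, align 4] → 8
@8: state [104B, align 4] → 112
@112: vy [4B, align 4] → 116
@116: ammo [26B, align 2] → 142
@142: team [1B, align 1] → 143
+1 pad (align 2)
@144: x [2B, align 2] → 146
+2 pad (align 4)
@148: z [4B, align 4] → 152
@152: score [4B, align 4] → 156
size 156, align 4
array of 14: 14 × 156 = 2184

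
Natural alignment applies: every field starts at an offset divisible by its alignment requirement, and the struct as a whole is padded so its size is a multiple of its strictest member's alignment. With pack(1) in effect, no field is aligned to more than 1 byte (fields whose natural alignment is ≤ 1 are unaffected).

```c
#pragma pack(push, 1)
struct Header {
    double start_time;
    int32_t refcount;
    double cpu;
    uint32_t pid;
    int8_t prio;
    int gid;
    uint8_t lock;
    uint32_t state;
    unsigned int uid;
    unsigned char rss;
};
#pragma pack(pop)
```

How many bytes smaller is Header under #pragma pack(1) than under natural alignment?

17

natural layout:
  @0: start_time [8B, align 8] → 8
  @8: refcount [4B, align 4] → 12
  +4 pad (align 8)
  @16: cpu [8B, align 8] → 24
  @24: pid [4B, align 4] → 28
  @28: prio [1B, align 1] → 29
  +3 pad (align 4)
  @32: gid [4B, align 4] → 36
  @36: lock [1B, align 1] → 37
  +3 pad (align 4)
  @40: state [4B, align 4] → 44
  @44: uid [4B, align 4] → 48
  @48: rss [1B, align 1] → 49
  +7 tail pad (align 8)
  size 56, align 8
packed(1) layout:
  @0: start_time [8B, align 1] → 8
  @8: refcount [4B, align 1] → 12
  @12: cpu [8B, align 1] → 20
  @20: pid [4B, align 1] → 24
  @24: prio [1B, align 1] → 25
  @25: gid [4B, align 1] → 29
  @29: lock [1B, align 1] → 30
  @30: state [4B, align 1] → 34
  @34: uid [4B, align 1] → 38
  @38: rss [1B, align 1] → 39
  size 39, align 1
56 − 39 = 17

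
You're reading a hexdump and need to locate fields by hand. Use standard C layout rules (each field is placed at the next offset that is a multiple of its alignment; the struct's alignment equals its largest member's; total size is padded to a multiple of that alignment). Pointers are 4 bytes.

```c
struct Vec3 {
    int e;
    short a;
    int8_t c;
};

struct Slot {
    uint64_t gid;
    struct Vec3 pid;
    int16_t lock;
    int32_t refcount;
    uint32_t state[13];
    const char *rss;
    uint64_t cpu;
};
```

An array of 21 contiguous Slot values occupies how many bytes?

Vec3: 0..4  e  (4B, 4-aligned); 4..6  a  (2B, 2-aligned); 6..7  c  (1B, 1-aligned); 7..8  -- tail padding (1B); sizeof = 8, alignof = 4
0..8  gid  (8B, 8-aligned)
8..16  pid  (8B, 4-aligned)
16..18  lock  (2B, 2-aligned)
18..20  -- padding (2B)
20..24  refcount  (4B, 4-aligned)
24..76  state  (52B, 4-aligned)
76..80  rss  (4B, 4-aligned)
80..88  cpu  (8B, 8-aligned)
sizeof = 88, alignof = 8
array of 21: 21 × 88 = 1848

1848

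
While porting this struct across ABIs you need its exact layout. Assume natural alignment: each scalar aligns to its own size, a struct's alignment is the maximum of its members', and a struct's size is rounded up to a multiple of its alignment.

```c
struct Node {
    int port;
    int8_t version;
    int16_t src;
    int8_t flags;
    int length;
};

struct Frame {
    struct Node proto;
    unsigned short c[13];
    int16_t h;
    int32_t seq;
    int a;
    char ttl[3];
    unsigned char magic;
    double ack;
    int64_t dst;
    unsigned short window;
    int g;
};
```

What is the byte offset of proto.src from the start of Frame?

Node: 0..4  port  (4B, 4-aligned); 4..5  version  (1B, 1-aligned); 5..6  -- padding (1B); 6..8  src  (2B, 2-aligned); 8..9  flags  (1B, 1-aligned); 9..12  -- padding (3B); 12..16  length  (4B, 4-aligned); sizeof = 16, alignof = 4
0..16  proto  (16B, 4-aligned)
within Node: src at 6
0 + 6 = 6

6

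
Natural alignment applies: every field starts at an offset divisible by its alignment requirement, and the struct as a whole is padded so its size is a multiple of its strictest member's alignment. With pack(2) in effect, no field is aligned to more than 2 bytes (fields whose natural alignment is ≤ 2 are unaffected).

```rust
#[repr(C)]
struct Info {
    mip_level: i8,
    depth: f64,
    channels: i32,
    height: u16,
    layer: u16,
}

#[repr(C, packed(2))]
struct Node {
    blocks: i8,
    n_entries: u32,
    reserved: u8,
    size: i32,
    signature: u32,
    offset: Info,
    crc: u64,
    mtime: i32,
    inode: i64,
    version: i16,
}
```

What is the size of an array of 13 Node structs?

Info: mip_level at 0 (size 1, align 1) → ends 1; pad 7 to align 8 for depth; depth at 8 (size 8, align 8) → ends 16; channels at 16 (size 4, align 4) → ends 20; height at 20 (size 2, align 2) → ends 22; layer at 22 (size 2, align 2) → ends 24; total 24 bytes, alignment 8
blocks at 0 (size 1, align 1) → ends 1
pad 1 to align 2 for n_entries
n_entries at 2 (size 4, align 2) → ends 6
reserved at 6 (size 1, align 1) → ends 7
pad 1 to align 2 for size
size at 8 (size 4, align 2) → ends 12
signature at 12 (size 4, align 2) → ends 16
offset at 16 (size 24, align 2) → ends 40
crc at 40 (size 8, align 2) → ends 48
mtime at 48 (size 4, align 2) → ends 52
inode at 52 (size 8, align 2) → ends 60
version at 60 (size 2, align 2) → ends 62
total 62 bytes, alignment 2
array of 13: 13 × 62 = 806

806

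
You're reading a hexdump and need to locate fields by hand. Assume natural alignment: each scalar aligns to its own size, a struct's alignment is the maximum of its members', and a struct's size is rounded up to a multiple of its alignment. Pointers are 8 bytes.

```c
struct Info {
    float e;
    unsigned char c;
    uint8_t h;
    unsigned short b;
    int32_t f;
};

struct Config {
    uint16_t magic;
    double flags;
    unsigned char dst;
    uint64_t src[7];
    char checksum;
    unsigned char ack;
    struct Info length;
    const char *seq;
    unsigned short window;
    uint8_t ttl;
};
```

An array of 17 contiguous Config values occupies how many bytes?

Info: e at 0 (size 4, align 4) → ends 4; c at 4 (size 1, align 1) → ends 5; h at 5 (size 1, align 1) → ends 6; b at 6 (size 2, align 2) → ends 8; f at 8 (size 4, align 4) → ends 12; total 12 bytes, alignment 4
magic at 0 (size 2, align 2) → ends 2
pad 6 to align 8 for flags
flags at 8 (size 8, align 8) → ends 16
dst at 16 (size 1, align 1) → ends 17
pad 7 to align 8 for src
src at 24 (size 56, align 8) → ends 80
checksum at 80 (size 1, align 1) → ends 81
ack at 81 (size 1, align 1) → ends 82
pad 2 to align 4 for length
length at 84 (size 12, align 4) → ends 96
seq at 96 (size 8, align 8) → ends 104
window at 104 (size 2, align 2) → ends 106
ttl at 106 (size 1, align 1) → ends 107
tail pad 5 to reach multiple of 8
total 112 bytes, alignment 8
array of 17: 17 × 112 = 1904

1904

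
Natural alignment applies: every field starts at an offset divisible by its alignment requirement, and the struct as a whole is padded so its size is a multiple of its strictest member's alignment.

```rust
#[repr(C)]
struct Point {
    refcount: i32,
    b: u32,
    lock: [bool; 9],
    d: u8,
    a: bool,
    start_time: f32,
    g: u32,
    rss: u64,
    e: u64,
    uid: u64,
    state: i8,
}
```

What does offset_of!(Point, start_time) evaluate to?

0..4  refcount  (4B, 4-aligned)
4..8  b  (4B, 4-aligned)
8..17  lock  (9B, 1-aligned)
17..18  d  (1B, 1-aligned)
18..19  a  (1B, 1-aligned)
19..20  -- padding (1B)
20..24  start_time  (4B, 4-aligned)

20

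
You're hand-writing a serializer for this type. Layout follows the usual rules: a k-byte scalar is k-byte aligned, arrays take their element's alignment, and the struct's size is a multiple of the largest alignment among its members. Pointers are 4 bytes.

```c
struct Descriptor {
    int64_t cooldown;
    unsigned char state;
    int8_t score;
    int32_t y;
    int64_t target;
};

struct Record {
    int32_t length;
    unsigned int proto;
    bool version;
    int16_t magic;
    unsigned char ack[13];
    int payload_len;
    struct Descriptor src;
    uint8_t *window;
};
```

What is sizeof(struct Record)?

Descriptor: @0: cooldown [8B, align 8] → 8; @8: state [1B, align 1] → 9; @9: score [1B, align 1] → 10; +2 pad (align 4); @12: y [4B, align 4] → 16; @16: target [8B, align 8] → 24; size 24, align 8
@0: length [4B, align 4] → 4
@4: proto [4B, align 4] → 8
@8: version [1B, align 1] → 9
+1 pad (align 2)
@10: magic [2B, align 2] → 12
@12: ack [13B, align 1] → 25
+3 pad (align 4)
@28: payload_len [4B, align 4] → 32
@32: src [24B, align 8] → 56
@56: window [4B, align 4] → 60
+4 tail pad (align 8)
size 64, align 8

64 bytes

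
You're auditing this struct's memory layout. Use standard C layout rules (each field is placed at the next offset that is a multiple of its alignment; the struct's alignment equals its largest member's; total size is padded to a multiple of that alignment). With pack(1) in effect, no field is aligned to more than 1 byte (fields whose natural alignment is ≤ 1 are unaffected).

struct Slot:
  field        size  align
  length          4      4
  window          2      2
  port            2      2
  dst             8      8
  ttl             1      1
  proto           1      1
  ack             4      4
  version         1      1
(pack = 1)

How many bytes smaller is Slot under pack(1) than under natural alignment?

natural layout:
  @0: length [4B, align 4] → 4
  @4: window [2B, align 2] → 6
  @6: port [2B, align 2] → 8
  @8: dst [8B, align 8] → 16
  @16: ttl [1B, align 1] → 17
  @17: proto [1B, align 1] → 18
  +2 pad (align 4)
  @20: ack [4B, align 4] → 24
  @24: version [1B, align 1] → 25
  +7 tail pad (align 8)
  size 32, align 8
packed(1) layout:
  @0: length [4B, align 1] → 4
  @4: window [2B, align 1] → 6
  @6: port [2B, align 1] → 8
  @8: dst [8B, align 1] → 16
  @16: ttl [1B, align 1] → 17
  @17: proto [1B, align 1] → 18
  @18: ack [4B, align 1] → 22
  @22: version [1B, align 1] → 23
  size 23, align 1
32 − 23 = 9

9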